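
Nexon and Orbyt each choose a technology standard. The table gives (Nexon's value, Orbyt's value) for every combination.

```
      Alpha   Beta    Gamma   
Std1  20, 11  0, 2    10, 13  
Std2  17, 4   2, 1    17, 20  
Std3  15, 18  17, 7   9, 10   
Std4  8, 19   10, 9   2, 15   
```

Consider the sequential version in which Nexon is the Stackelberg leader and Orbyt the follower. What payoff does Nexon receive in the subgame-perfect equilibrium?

17

Work backward from Orbyt's decision.
- Std1 → Orbyt plays Gamma (best of 11, 2, 13); Nexon gets 10.
- Std2 → Orbyt plays Gamma (best of 4, 1, 20); Nexon gets 17.
- Std3 → Orbyt plays Alpha (best of 18, 7, 10); Nexon gets 15.
- Std4 → Orbyt plays Alpha (best of 19, 9, 15); Nexon gets 8.
Among 10, 17, 15, 8, the best is 17 at Std2. Subgame-perfect outcome: (Std2, Gamma) with payoffs (17, 20).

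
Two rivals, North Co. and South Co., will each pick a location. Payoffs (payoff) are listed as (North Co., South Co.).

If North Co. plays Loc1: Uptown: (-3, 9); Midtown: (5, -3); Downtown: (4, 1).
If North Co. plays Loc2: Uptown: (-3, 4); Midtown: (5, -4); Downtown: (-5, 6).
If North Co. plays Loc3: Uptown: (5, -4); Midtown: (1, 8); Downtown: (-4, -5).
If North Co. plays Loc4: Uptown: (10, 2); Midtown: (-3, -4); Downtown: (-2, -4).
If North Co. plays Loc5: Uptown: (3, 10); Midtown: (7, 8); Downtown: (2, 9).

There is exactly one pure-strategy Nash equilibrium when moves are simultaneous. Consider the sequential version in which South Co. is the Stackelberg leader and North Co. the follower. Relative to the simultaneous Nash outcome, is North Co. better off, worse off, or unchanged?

worse off

Work backward from North Co.'s decision.
- Uptown → North Co. plays Loc4 (best of -3, -3, 5, 10, 3); South Co. gets 2.
- Midtown → North Co. plays Loc5 (best of 5, 5, 1, -3, 7); South Co. gets 8.
- Downtown → North Co. plays Loc1 (best of 4, -5, -4, -2, 2); South Co. gets 1.
Among 2, 8, 1, the best is 8 at Midtown. Subgame-perfect outcome: (Loc5, Midtown) with payoffs (7, 8).
Under simultaneous play:
North Co.'s best replies: Uptown→Loc4; Midtown→Loc5; Downtown→Loc1.
South Co.'s best replies: Loc1→Uptown; Loc2→Downtown; Loc3→Midtown; Loc4→Uptown; Loc5→Uptown.
The unique mutual best reply is (Loc4, Uptown), giving (10, 2).
North Co. earns 7 sequentially versus 10 at the Nash outcome: worse off.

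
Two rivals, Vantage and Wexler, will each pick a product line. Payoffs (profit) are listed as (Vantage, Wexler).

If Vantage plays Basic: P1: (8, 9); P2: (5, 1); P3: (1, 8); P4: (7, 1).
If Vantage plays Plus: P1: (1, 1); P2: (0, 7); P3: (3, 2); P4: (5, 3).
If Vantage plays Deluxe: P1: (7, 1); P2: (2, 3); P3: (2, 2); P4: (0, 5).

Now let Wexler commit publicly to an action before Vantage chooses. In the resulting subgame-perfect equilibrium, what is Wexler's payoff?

Vantage best-responds to each possible Wexler move:
- P1: BR = Basic, leader payoff 9.
- P2: BR = Basic, leader payoff 1.
- P3: BR = Plus, leader payoff 2.
- P4: BR = Basic, leader payoff 1.
Maximizing over 9, 1, 2, 1, Wexler chooses P1. Subgame-perfect outcome: (Basic, P1) with payoffs (8, 9).

9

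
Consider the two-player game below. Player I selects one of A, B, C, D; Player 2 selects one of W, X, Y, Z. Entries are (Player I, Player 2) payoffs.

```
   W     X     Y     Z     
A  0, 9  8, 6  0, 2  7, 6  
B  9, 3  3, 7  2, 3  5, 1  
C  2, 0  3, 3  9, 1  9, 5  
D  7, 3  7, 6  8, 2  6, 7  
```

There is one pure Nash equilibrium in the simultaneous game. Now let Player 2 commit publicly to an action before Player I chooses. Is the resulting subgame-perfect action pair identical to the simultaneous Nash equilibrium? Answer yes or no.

Solve by backward induction (Player 2 leads).
- W: BR = B, leader payoff 3.
- X: BR = A, leader payoff 6.
- Y: BR = C, leader payoff 1.
- Z: BR = C, leader payoff 5.
Maximizing over 3, 6, 1, 5, Player 2 chooses X. Subgame-perfect outcome: (A, X) with payoffs (8, 6).
Now find the simultaneous Nash equilibrium.
Player I's best replies: W→B; X→A; Y→C; Z→C.
Player 2's best replies: A→W; B→X; C→Z; D→Z.
The unique mutual best reply is (C, Z), giving (9, 5).
Sequential outcome (A, X) differs from the Nash profile (C, Z).

no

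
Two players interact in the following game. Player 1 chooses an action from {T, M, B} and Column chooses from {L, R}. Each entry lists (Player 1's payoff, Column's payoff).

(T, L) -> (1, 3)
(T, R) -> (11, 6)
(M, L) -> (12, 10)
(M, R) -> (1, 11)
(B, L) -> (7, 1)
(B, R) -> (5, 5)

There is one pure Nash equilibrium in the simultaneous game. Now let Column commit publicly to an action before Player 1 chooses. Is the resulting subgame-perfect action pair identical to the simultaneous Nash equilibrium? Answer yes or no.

Player 1 best-responds to each possible Column move:
- L: Player 1 compares 1, 12, 7 and picks M; Column would get 10.
- R: Player 1 compares 11, 1, 5 and picks T; Column would get 6.
Maximizing over 10, 6, Column chooses L. Subgame-perfect outcome: (M, L) with payoffs (12, 10).
Under simultaneous play:
Player 1's best replies: L→M; R→T.
Column's best replies: T→R; M→R; B→R.
Only (T, R) has each player best-responding; Nash payoffs (11, 6).
Sequential outcome (M, L) differs from the Nash profile (T, R).

no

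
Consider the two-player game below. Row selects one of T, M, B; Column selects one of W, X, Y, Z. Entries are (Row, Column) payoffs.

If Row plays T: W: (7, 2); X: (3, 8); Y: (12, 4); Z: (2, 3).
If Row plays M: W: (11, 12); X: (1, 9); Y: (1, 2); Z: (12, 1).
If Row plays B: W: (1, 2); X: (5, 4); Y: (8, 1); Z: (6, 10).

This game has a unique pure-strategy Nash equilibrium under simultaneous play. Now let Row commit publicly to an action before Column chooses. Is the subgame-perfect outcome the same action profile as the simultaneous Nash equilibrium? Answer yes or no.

Work backward from Column's decision.
- T: Column compares 2, 8, 4, 3 and picks X; Row would get 3.
- M: Column compares 12, 9, 2, 1 and picks W; Row would get 11.
- B: Column compares 2, 4, 1, 10 and picks Z; Row would get 6.
Among 3, 11, 6, the best is 11 at M. Subgame-perfect outcome: (M, W) with payoffs (11, 12).
Under simultaneous play:
Row's best replies: W→M; X→B; Y→T; Z→M.
Column's best replies: T→X; M→W; B→Z.
The unique mutual best reply is (M, W), giving (11, 12).
Sequential outcome (M, W) coincides with the Nash profile (M, W).

yes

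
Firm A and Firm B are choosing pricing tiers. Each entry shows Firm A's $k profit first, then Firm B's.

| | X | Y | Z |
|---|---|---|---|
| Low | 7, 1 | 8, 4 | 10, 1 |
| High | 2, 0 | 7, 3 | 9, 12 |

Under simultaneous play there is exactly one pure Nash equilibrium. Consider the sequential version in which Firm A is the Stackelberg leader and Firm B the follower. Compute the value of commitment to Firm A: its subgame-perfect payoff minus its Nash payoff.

Solve by backward induction (Firm A leads).
- Low → Firm B plays Y (best of 1, 4, 1); Firm A gets 8.
- High → Firm B plays Z (best of 0, 3, 12); Firm A gets 9.
Maximizing over 8, 9, Firm A chooses High. Subgame-perfect outcome: (High, Z) with payoffs (9, 12).
For the simultaneous game, intersect best replies.
Firm A's best replies: X→Low; Y→Low; Z→Low.
Firm B's best replies: Low→Y; High→Z.
Only (Low, Y) has each player best-responding; Nash payoffs (8, 4).
Firm A's commitment gain: 9 − 8 = 1.

1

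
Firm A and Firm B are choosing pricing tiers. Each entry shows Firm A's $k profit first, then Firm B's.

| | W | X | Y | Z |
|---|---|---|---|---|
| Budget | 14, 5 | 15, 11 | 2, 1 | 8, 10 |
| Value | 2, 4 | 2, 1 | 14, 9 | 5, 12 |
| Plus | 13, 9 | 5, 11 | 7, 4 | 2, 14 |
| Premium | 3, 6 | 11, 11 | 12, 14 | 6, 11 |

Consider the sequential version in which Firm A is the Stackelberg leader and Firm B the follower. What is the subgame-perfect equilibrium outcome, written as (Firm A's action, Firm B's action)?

Backward induction with Firm A moving first.
- Budget: BR = X, leader payoff 15.
- Value: BR = Z, leader payoff 5.
- Plus: BR = Z, leader payoff 2.
- Premium: BR = Y, leader payoff 12.
Firm A's induced payoffs are 15, 5, 2, 12, so Firm A commits to Budget. Subgame-perfect outcome: (Budget, X) with payoffs (15, 11).

(Budget, X)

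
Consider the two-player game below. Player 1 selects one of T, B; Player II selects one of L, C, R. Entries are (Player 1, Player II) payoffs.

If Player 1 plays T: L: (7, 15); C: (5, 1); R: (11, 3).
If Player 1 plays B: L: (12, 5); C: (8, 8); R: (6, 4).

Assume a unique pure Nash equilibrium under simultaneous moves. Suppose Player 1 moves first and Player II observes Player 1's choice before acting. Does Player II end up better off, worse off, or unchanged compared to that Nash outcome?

unchanged

Solve by backward induction (Player 1 leads).
- T: Player II compares 15, 1, 3 and picks L; Player 1 would get 7.
- B: Player II compares 5, 8, 4 and picks C; Player 1 would get 8.
Among 7, 8, the best is 8 at B. Subgame-perfect outcome: (B, C) with payoffs (8, 8).
Under simultaneous play:
Player 1's best replies: L→B; C→B; R→T.
Player II's best replies: T→L; B→C.
The unique mutual best reply is (B, C), giving (8, 8).
Player II earns 8 sequentially versus 8 at the Nash outcome: unchanged.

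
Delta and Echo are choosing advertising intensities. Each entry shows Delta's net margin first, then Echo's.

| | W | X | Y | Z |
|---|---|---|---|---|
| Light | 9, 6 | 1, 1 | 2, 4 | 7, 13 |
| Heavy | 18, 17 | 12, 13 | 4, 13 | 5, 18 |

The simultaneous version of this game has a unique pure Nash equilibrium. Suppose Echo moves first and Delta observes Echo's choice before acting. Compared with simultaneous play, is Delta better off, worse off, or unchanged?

Backward induction with Echo moving first.
- W → Delta plays Heavy (best of 9, 18); Echo gets 17.
- X → Delta plays Heavy (best of 1, 12); Echo gets 13.
- Y → Delta plays Heavy (best of 2, 4); Echo gets 13.
- Z → Delta plays Light (best of 7, 5); Echo gets 13.
Among 17, 13, 13, 13, the best is 17 at W. Subgame-perfect outcome: (Heavy, W) with payoffs (18, 17).
Now find the simultaneous Nash equilibrium.
Delta's best replies: W→Heavy; X→Heavy; Y→Heavy; Z→Light.
Echo's best replies: Light→Z; Heavy→Z.
The unique mutual best reply is (Light, Z), giving (7, 13).
Delta earns 18 sequentially versus 7 at the Nash outcome: better off.

better off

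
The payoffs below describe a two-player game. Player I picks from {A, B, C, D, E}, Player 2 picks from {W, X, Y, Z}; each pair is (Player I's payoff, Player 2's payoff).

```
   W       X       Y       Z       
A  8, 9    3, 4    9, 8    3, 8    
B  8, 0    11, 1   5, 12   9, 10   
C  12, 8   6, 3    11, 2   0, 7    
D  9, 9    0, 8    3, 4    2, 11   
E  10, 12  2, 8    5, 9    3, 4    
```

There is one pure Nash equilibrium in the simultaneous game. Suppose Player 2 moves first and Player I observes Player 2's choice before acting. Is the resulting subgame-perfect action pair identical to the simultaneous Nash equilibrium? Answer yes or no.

Work backward from Player I's decision.
- W: Player I compares 8, 8, 12, 9, 10 and picks C; Player 2 would get 8.
- X: Player I compares 3, 11, 6, 0, 2 and picks B; Player 2 would get 1.
- Y: Player I compares 9, 5, 11, 3, 5 and picks C; Player 2 would get 2.
- Z: Player I compares 3, 9, 0, 2, 3 and picks B; Player 2 would get 10.
Among 8, 1, 2, 10, the best is 10 at Z. Subgame-perfect outcome: (B, Z) with payoffs (9, 10).
Under simultaneous play:
Player I's best replies: W→C; X→B; Y→C; Z→B.
Player 2's best replies: A→W; B→Y; C→W; D→Z; E→W.
Only (C, W) has each player best-responding; Nash payoffs (12, 8).
Sequential outcome (B, Z) differs from the Nash profile (C, W).

no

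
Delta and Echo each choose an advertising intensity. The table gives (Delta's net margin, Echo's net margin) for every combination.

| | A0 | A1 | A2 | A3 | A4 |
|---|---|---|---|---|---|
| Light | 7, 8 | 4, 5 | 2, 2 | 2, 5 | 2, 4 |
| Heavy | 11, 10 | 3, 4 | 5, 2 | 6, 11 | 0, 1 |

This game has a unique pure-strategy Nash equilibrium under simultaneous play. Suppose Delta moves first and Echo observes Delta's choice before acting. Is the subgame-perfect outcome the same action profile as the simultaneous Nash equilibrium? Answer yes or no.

no

Work backward from Echo's decision.
- Light: Echo compares 8, 5, 2, 5, 4 and picks A0; Delta would get 7.
- Heavy: Echo compares 10, 4, 2, 11, 1 and picks A3; Delta would get 6.
Delta's induced payoffs are 7, 6, so Delta commits to Light. Subgame-perfect outcome: (Light, A0) with payoffs (7, 8).
Now find the simultaneous Nash equilibrium.
Delta's best replies: A0→Heavy; A1→Light; A2→Heavy; A3→Heavy; A4→Light.
Echo's best replies: Light→A0; Heavy→A3.
Only (Heavy, A3) has each player best-responding; Nash payoffs (6, 11).
Sequential outcome (Light, A0) differs from the Nash profile (Heavy, A3).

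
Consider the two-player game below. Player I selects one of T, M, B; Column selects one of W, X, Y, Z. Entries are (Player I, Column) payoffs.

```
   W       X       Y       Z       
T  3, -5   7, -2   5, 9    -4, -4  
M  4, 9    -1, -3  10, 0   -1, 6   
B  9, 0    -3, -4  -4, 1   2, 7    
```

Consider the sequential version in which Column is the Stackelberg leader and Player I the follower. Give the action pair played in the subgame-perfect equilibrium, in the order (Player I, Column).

Solve by backward induction (Column leads).
- W: Player I compares 3, 4, 9 and picks B; Column would get 0.
- X: Player I compares 7, -1, -3 and picks T; Column would get -2.
- Y: Player I compares 5, 10, -4 and picks M; Column would get 0.
- Z: Player I compares -4, -1, 2 and picks B; Column would get 7.
Maximizing over 0, -2, 0, 7, Column chooses Z. Subgame-perfect outcome: (B, Z) with payoffs (2, 7).

(B, Z)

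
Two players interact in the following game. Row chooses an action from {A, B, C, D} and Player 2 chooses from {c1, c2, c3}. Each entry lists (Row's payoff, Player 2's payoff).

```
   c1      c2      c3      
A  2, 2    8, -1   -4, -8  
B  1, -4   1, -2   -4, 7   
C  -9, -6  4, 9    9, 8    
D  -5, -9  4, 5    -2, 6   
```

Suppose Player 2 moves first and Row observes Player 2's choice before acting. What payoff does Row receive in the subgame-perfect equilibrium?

9

Work backward from Row's decision.
- c1: BR = A, leader payoff 2.
- c2: BR = A, leader payoff -1.
- c3: BR = C, leader payoff 8.
Player 2's induced payoffs are 2, -1, 8, so Player 2 commits to c3. Subgame-perfect outcome: (C, c3) with payoffs (9, 8).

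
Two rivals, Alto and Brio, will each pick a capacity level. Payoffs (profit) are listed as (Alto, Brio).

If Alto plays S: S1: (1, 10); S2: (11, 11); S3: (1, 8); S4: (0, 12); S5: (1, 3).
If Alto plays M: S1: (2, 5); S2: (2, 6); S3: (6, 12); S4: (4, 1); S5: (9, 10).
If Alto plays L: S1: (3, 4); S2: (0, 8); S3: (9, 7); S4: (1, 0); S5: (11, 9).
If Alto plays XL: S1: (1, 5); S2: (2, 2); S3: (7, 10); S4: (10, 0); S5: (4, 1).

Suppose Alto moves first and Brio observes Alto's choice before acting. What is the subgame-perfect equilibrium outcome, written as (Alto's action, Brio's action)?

(L, S5)

Work backward from Brio's decision.
- S: Brio compares 10, 11, 8, 12, 3 and picks S4; Alto would get 0.
- M: Brio compares 5, 6, 12, 1, 10 and picks S3; Alto would get 6.
- L: Brio compares 4, 8, 7, 0, 9 and picks S5; Alto would get 11.
- XL: Brio compares 5, 2, 10, 0, 1 and picks S3; Alto would get 7.
Maximizing over 0, 6, 11, 7, Alto chooses L. Subgame-perfect outcome: (L, S5) with payoffs (11, 9).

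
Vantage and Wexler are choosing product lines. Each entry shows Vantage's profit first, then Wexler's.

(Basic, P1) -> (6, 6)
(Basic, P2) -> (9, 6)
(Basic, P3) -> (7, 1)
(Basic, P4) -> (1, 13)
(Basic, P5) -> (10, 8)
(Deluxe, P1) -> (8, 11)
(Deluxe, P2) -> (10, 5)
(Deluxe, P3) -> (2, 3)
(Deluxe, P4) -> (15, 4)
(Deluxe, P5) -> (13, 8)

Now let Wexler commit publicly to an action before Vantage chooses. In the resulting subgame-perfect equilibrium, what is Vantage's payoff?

8

Backward induction with Wexler moving first.
- P1 → Vantage plays Deluxe (best of 6, 8); Wexler gets 11.
- P2 → Vantage plays Deluxe (best of 9, 10); Wexler gets 5.
- P3 → Vantage plays Basic (best of 7, 2); Wexler gets 1.
- P4 → Vantage plays Deluxe (best of 1, 15); Wexler gets 4.
- P5 → Vantage plays Deluxe (best of 10, 13); Wexler gets 8.
Wexler's induced payoffs are 11, 5, 1, 4, 8, so Wexler commits to P1. Subgame-perfect outcome: (Deluxe, P1) with payoffs (8, 11).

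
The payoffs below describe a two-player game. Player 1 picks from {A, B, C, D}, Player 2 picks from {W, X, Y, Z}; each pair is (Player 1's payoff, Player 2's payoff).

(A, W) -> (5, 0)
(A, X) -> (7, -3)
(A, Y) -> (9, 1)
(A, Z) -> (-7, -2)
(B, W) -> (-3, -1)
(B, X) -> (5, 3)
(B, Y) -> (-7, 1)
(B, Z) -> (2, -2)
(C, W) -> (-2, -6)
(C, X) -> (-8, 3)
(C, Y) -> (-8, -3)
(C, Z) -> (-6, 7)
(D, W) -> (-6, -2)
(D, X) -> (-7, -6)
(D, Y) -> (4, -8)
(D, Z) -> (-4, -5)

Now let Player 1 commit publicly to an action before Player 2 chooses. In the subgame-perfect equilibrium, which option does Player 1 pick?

A

Player 2 best-responds to each possible Player 1 move:
- A: Player 2 compares 0, -3, 1, -2 and picks Y; Player 1 would get 9.
- B: Player 2 compares -1, 3, 1, -2 and picks X; Player 1 would get 5.
- C: Player 2 compares -6, 3, -3, 7 and picks Z; Player 1 would get -6.
- D: Player 2 compares -2, -6, -8, -5 and picks W; Player 1 would get -6.
Maximizing over 9, 5, -6, -6, Player 1 chooses A. Subgame-perfect outcome: (A, Y) with payoffs (9, 1).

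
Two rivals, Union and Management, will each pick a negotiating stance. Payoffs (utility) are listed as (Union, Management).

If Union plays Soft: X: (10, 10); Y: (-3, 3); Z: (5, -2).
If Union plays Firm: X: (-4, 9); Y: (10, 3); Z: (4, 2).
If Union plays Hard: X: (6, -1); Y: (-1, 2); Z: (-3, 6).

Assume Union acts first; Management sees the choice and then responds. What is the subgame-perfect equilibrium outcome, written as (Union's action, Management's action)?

Backward induction with Union moving first.
- Soft → Management plays X (best of 10, 3, -2); Union gets 10.
- Firm → Management plays X (best of 9, 3, 2); Union gets -4.
- Hard → Management plays Z (best of -1, 2, 6); Union gets -3.
Among 10, -4, -3, the best is 10 at Soft. Subgame-perfect outcome: (Soft, X) with payoffs (10, 10).

(Soft, X)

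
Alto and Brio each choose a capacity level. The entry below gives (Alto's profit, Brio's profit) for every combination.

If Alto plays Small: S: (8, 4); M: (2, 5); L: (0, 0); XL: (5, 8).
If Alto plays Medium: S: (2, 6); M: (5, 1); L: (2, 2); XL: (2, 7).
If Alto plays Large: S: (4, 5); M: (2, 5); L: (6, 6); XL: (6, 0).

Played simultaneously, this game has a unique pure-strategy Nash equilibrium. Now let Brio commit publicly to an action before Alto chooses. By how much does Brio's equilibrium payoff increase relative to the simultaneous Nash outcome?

Alto best-responds to each possible Brio move:
- S → Alto plays Small (best of 8, 2, 4); Brio gets 4.
- M → Alto plays Medium (best of 2, 5, 2); Brio gets 1.
- L → Alto plays Large (best of 0, 2, 6); Brio gets 6.
- XL → Alto plays Large (best of 5, 2, 6); Brio gets 0.
Brio's induced payoffs are 4, 1, 6, 0, so Brio commits to L. Subgame-perfect outcome: (Large, L) with payoffs (6, 6).
Now find the simultaneous Nash equilibrium.
Alto's best replies: S→Small; M→Medium; L→Large; XL→Large.
Brio's best replies: Small→XL; Medium→XL; Large→L.
The unique mutual best reply is (Large, L), giving (6, 6).
Brio's commitment gain: 6 − 6 = 0.

0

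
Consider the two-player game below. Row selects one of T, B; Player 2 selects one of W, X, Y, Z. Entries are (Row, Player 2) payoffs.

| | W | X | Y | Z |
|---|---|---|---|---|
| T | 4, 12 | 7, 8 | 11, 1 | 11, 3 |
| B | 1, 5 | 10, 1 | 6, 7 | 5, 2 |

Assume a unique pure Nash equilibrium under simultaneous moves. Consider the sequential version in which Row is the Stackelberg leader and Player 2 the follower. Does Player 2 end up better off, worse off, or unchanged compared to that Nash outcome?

worse off

Backward induction with Row moving first.
- T: Player 2 compares 12, 8, 1, 3 and picks W; Row would get 4.
- B: Player 2 compares 5, 1, 7, 2 and picks Y; Row would get 6.
Maximizing over 4, 6, Row chooses B. Subgame-perfect outcome: (B, Y) with payoffs (6, 7).
Under simultaneous play:
Row's best replies: W→T; X→B; Y→T; Z→T.
Player 2's best replies: T→W; B→Y.
The unique mutual best reply is (T, W), giving (4, 12).
Player 2 earns 7 sequentially versus 12 at the Nash outcome: worse off.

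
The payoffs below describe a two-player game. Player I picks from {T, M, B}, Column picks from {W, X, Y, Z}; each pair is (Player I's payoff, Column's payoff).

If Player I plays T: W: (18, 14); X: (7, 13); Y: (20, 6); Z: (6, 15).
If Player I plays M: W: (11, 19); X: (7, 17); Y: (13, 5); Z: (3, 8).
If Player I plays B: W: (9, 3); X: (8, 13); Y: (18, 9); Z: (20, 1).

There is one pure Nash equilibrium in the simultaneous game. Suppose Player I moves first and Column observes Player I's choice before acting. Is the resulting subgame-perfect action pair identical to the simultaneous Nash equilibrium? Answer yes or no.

no

Column best-responds to each possible Player I move:
- T → Column plays Z (best of 14, 13, 6, 15); Player I gets 6.
- M → Column plays W (best of 19, 17, 5, 8); Player I gets 11.
- B → Column plays X (best of 3, 13, 9, 1); Player I gets 8.
Maximizing over 6, 11, 8, Player I chooses M. Subgame-perfect outcome: (M, W) with payoffs (11, 19).
Under simultaneous play:
Player I's best replies: W→T; X→B; Y→T; Z→B.
Column's best replies: T→Z; M→W; B→X.
The unique mutual best reply is (B, X), giving (8, 13).
Sequential outcome (M, W) differs from the Nash profile (B, X).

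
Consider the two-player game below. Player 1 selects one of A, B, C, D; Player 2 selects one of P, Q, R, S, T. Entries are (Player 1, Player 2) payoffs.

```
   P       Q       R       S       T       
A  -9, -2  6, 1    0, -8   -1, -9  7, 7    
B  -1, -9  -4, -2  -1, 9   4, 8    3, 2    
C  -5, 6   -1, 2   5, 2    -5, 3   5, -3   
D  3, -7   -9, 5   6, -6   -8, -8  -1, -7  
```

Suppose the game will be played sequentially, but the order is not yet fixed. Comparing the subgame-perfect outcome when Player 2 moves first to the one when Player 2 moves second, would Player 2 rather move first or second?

first

If Player 1 leads: Player 2's best replies are A→T, B→R, C→P, D→Q; Player 1's induced payoffs 7, -1, -5, -9; outcome (A, T), payoffs (7, 7).
If Player 2 leads: Player 1's best replies are P→D, Q→A, R→D, S→B, T→A; Player 2's induced payoffs -7, 1, -6, 8, 7; outcome (B, S), payoffs (4, 8).
Player 2 gets 8 moving first and 7 moving second, so Player 2 prefers to move first.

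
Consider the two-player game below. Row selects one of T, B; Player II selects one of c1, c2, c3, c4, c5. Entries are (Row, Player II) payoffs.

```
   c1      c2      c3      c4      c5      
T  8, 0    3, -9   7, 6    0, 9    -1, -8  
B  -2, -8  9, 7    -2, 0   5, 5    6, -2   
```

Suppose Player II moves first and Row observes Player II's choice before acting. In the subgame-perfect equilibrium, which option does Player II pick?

Work backward from Row's decision.
- c1 → Row plays T (best of 8, -2); Player II gets 0.
- c2 → Row plays B (best of 3, 9); Player II gets 7.
- c3 → Row plays T (best of 7, -2); Player II gets 6.
- c4 → Row plays B (best of 0, 5); Player II gets 5.
- c5 → Row plays B (best of -1, 6); Player II gets -2.
Maximizing over 0, 7, 6, 5, -2, Player II chooses c2. Subgame-perfect outcome: (B, c2) with payoffs (9, 7).

c2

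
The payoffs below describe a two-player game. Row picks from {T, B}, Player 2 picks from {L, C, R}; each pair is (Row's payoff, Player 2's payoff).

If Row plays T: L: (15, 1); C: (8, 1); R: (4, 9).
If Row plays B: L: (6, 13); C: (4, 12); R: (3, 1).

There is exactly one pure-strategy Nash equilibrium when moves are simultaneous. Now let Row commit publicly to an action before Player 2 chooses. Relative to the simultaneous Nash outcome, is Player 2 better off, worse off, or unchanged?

Player 2 best-responds to each possible Row move:
- T: BR = R, leader payoff 4.
- B: BR = L, leader payoff 6.
Row's induced payoffs are 4, 6, so Row commits to B. Subgame-perfect outcome: (B, L) with payoffs (6, 13).
Under simultaneous play:
Row's best replies: L→T; C→T; R→T.
Player 2's best replies: T→R; B→L.
The unique mutual best reply is (T, R), giving (4, 9).
Player 2 earns 13 sequentially versus 9 at the Nash outcome: better off.

better off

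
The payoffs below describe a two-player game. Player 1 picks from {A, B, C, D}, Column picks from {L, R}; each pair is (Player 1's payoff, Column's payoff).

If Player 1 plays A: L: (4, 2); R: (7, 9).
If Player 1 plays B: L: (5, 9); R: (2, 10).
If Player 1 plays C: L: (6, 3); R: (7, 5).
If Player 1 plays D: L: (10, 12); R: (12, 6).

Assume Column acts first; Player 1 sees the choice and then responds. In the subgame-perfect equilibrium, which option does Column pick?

Backward induction with Column moving first.
- L: BR = D, leader payoff 12.
- R: BR = D, leader payoff 6.
Among 12, 6, the best is 12 at L. Subgame-perfect outcome: (D, L) with payoffs (10, 12).

L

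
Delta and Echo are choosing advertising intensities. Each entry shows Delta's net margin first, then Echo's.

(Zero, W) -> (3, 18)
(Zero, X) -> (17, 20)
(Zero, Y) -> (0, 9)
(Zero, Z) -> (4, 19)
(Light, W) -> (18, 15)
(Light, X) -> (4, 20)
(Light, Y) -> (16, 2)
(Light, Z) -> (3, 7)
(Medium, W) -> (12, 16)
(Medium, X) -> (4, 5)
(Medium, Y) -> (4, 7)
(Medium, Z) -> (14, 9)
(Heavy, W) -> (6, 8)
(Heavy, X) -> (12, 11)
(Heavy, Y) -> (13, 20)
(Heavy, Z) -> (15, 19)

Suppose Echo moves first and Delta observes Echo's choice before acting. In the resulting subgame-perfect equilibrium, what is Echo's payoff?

Delta best-responds to each possible Echo move:
- W → Delta plays Light (best of 3, 18, 12, 6); Echo gets 15.
- X → Delta plays Zero (best of 17, 4, 4, 12); Echo gets 20.
- Y → Delta plays Light (best of 0, 16, 4, 13); Echo gets 2.
- Z → Delta plays Heavy (best of 4, 3, 14, 15); Echo gets 19.
Echo's induced payoffs are 15, 20, 2, 19, so Echo commits to X. Subgame-perfect outcome: (Zero, X) with payoffs (17, 20).

20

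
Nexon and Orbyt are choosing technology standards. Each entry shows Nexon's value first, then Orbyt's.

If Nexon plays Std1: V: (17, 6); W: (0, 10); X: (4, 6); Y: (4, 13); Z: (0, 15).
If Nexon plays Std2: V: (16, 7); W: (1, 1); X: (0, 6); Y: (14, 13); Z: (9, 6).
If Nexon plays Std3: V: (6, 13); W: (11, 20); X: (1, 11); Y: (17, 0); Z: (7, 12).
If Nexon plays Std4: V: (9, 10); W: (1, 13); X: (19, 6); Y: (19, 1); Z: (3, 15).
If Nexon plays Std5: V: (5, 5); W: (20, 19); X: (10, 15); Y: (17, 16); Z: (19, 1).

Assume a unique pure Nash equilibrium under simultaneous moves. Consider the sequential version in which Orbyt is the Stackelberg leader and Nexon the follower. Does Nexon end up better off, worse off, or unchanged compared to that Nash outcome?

Solve by backward induction (Orbyt leads).
- V: Nexon compares 17, 16, 6, 9, 5 and picks Std1; Orbyt would get 6.
- W: Nexon compares 0, 1, 11, 1, 20 and picks Std5; Orbyt would get 19.
- X: Nexon compares 4, 0, 1, 19, 10 and picks Std4; Orbyt would get 6.
- Y: Nexon compares 4, 14, 17, 19, 17 and picks Std4; Orbyt would get 1.
- Z: Nexon compares 0, 9, 7, 3, 19 and picks Std5; Orbyt would get 1.
Among 6, 19, 6, 1, 1, the best is 19 at W. Subgame-perfect outcome: (Std5, W) with payoffs (20, 19).
For the simultaneous game, intersect best replies.
Nexon's best replies: V→Std1; W→Std5; X→Std4; Y→Std4; Z→Std5.
Orbyt's best replies: Std1→Z; Std2→Y; Std3→W; Std4→Z; Std5→W.
Only (Std5, W) has each player best-responding; Nash payoffs (20, 19).
Nexon earns 20 sequentially versus 20 at the Nash outcome: unchanged.

unchanged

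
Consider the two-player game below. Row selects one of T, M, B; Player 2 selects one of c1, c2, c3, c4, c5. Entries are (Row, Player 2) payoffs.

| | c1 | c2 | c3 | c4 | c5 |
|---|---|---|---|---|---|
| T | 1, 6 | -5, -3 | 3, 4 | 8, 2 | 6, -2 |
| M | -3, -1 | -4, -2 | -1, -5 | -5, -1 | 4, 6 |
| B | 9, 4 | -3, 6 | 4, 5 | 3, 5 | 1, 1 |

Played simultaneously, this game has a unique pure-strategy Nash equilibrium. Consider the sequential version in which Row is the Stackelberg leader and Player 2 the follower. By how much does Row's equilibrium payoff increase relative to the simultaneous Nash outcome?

7

Backward induction with Row moving first.
- T: Player 2 compares 6, -3, 4, 2, -2 and picks c1; Row would get 1.
- M: Player 2 compares -1, -2, -5, -1, 6 and picks c5; Row would get 4.
- B: Player 2 compares 4, 6, 5, 5, 1 and picks c2; Row would get -3.
Maximizing over 1, 4, -3, Row chooses M. Subgame-perfect outcome: (M, c5) with payoffs (4, 6).
Under simultaneous play:
Row's best replies: c1→B; c2→B; c3→B; c4→T; c5→T.
Player 2's best replies: T→c1; M→c5; B→c2.
Only (B, c2) has each player best-responding; Nash payoffs (-3, 6).
Row's commitment gain: 4 − -3 = 7.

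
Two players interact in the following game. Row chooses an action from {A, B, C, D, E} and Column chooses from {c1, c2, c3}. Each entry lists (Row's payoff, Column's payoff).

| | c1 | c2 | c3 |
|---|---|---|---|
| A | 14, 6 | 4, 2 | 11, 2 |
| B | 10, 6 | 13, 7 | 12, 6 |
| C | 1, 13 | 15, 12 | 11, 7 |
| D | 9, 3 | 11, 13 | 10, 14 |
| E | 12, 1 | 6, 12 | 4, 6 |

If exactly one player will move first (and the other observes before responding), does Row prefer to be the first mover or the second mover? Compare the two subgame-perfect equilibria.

second

If Row leads: Column's best replies are A→c1, B→c2, C→c1, D→c3, E→c2; Row's induced payoffs 14, 13, 1, 10, 6; outcome (A, c1), payoffs (14, 6).
If Column leads: Row's best replies are c1→A, c2→C, c3→B; Column's induced payoffs 6, 12, 6; outcome (C, c2), payoffs (15, 12).
Row gets 14 moving first and 15 moving second, so Row prefers to move second.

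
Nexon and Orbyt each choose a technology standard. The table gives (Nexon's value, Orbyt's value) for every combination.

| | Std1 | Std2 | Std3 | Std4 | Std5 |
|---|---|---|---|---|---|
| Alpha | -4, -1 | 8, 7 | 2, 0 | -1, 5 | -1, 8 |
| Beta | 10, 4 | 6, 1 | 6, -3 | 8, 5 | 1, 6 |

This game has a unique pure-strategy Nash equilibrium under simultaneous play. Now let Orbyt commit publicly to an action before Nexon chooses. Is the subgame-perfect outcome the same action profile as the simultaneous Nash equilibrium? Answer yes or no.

Solve by backward induction (Orbyt leads).
- Std1 → Nexon plays Beta (best of -4, 10); Orbyt gets 4.
- Std2 → Nexon plays Alpha (best of 8, 6); Orbyt gets 7.
- Std3 → Nexon plays Beta (best of 2, 6); Orbyt gets -3.
- Std4 → Nexon plays Beta (best of -1, 8); Orbyt gets 5.
- Std5 → Nexon plays Beta (best of -1, 1); Orbyt gets 6.
Among 4, 7, -3, 5, 6, the best is 7 at Std2. Subgame-perfect outcome: (Alpha, Std2) with payoffs (8, 7).
Under simultaneous play:
Nexon's best replies: Std1→Beta; Std2→Alpha; Std3→Beta; Std4→Beta; Std5→Beta.
Orbyt's best replies: Alpha→Std5; Beta→Std5.
The unique mutual best reply is (Beta, Std5), giving (1, 6).
Sequential outcome (Alpha, Std2) differs from the Nash profile (Beta, Std5).

no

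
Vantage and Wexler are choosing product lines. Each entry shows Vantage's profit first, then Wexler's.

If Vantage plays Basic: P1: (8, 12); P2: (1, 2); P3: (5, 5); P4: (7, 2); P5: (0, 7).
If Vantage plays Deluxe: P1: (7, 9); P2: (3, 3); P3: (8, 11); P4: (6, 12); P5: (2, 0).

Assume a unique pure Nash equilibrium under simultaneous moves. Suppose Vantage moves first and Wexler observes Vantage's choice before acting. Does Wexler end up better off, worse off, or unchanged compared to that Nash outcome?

Solve by backward induction (Vantage leads).
- Basic: Wexler compares 12, 2, 5, 2, 7 and picks P1; Vantage would get 8.
- Deluxe: Wexler compares 9, 3, 11, 12, 0 and picks P4; Vantage would get 6.
Vantage's induced payoffs are 8, 6, so Vantage commits to Basic. Subgame-perfect outcome: (Basic, P1) with payoffs (8, 12).
For the simultaneous game, intersect best replies.
Vantage's best replies: P1→Basic; P2→Deluxe; P3→Deluxe; P4→Basic; P5→Deluxe.
Wexler's best replies: Basic→P1; Deluxe→P4.
The unique mutual best reply is (Basic, P1), giving (8, 12).
Wexler earns 12 sequentially versus 12 at the Nash outcome: unchanged.

unchanged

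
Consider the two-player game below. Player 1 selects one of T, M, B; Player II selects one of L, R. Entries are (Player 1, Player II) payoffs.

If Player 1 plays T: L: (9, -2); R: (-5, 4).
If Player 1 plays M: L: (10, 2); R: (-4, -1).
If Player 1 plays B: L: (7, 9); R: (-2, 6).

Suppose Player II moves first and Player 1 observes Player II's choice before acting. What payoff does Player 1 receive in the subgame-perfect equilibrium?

-2

Solve by backward induction (Player II leads).
- L → Player 1 plays M (best of 9, 10, 7); Player II gets 2.
- R → Player 1 plays B (best of -5, -4, -2); Player II gets 6.
Maximizing over 2, 6, Player II chooses R. Subgame-perfect outcome: (B, R) with payoffs (-2, 6).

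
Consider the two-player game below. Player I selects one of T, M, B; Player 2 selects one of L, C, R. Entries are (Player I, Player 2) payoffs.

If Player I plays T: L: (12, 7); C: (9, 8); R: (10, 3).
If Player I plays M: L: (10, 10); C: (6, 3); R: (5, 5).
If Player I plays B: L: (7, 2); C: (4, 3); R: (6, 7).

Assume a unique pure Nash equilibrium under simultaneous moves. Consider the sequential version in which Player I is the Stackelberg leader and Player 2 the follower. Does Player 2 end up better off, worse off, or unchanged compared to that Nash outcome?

better off

Work backward from Player 2's decision.
- T → Player 2 plays C (best of 7, 8, 3); Player I gets 9.
- M → Player 2 plays L (best of 10, 3, 5); Player I gets 10.
- B → Player 2 plays R (best of 2, 3, 7); Player I gets 6.
Player I's induced payoffs are 9, 10, 6, so Player I commits to M. Subgame-perfect outcome: (M, L) with payoffs (10, 10).
For the simultaneous game, intersect best replies.
Player I's best replies: L→T; C→T; R→T.
Player 2's best replies: T→C; M→L; B→R.
The unique mutual best reply is (T, C), giving (9, 8).
Player 2 earns 10 sequentially versus 8 at the Nash outcome: better off.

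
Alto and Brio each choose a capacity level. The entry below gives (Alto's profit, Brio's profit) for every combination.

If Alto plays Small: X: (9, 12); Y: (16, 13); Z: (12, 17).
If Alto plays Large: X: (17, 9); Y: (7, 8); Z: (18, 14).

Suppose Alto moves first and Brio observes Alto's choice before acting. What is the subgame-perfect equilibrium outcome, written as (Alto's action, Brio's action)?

(Large, Z)

Work backward from Brio's decision.
- Small: BR = Z, leader payoff 12.
- Large: BR = Z, leader payoff 18.
Among 12, 18, the best is 18 at Large. Subgame-perfect outcome: (Large, Z) with payoffs (18, 14).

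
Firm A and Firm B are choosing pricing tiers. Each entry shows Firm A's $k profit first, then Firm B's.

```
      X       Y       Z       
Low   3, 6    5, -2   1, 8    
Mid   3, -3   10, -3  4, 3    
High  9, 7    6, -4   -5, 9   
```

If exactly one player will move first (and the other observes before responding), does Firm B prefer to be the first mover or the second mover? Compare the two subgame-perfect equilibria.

first

If Firm A leads: Firm B's best replies are Low→Z, Mid→Z, High→Z; Firm A's induced payoffs 1, 4, -5; outcome (Mid, Z), payoffs (4, 3).
If Firm B leads: Firm A's best replies are X→High, Y→Mid, Z→Mid; Firm B's induced payoffs 7, -3, 3; outcome (High, X), payoffs (9, 7).
Firm B gets 7 moving first and 3 moving second, so Firm B prefers to move first.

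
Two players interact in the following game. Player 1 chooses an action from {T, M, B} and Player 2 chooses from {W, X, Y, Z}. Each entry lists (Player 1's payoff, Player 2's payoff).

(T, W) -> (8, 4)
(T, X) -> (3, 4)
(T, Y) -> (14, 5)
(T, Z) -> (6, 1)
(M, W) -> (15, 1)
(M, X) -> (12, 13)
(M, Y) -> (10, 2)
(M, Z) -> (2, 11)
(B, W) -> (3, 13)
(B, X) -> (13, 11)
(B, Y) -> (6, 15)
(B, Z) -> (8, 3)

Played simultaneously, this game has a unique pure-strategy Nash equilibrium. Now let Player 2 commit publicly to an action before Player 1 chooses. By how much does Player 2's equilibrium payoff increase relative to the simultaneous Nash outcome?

6

Solve by backward induction (Player 2 leads).
- W: BR = M, leader payoff 1.
- X: BR = B, leader payoff 11.
- Y: BR = T, leader payoff 5.
- Z: BR = B, leader payoff 3.
Among 1, 11, 5, 3, the best is 11 at X. Subgame-perfect outcome: (B, X) with payoffs (13, 11).
Under simultaneous play:
Player 1's best replies: W→M; X→B; Y→T; Z→B.
Player 2's best replies: T→Y; M→X; B→Y.
Only (T, Y) has each player best-responding; Nash payoffs (14, 5).
Player 2's commitment gain: 11 − 5 = 6.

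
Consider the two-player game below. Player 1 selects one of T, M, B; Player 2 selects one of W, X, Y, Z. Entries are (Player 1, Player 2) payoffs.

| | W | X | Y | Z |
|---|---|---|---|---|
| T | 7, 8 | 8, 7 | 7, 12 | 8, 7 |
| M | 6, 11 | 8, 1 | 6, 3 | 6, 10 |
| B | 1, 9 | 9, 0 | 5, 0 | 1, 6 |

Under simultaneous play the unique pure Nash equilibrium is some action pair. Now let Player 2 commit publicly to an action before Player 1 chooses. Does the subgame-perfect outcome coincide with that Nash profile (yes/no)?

yes

Solve by backward induction (Player 2 leads).
- W: Player 1 compares 7, 6, 1 and picks T; Player 2 would get 8.
- X: Player 1 compares 8, 8, 9 and picks B; Player 2 would get 0.
- Y: Player 1 compares 7, 6, 5 and picks T; Player 2 would get 12.
- Z: Player 1 compares 8, 6, 1 and picks T; Player 2 would get 7.
Among 8, 0, 12, 7, the best is 12 at Y. Subgame-perfect outcome: (T, Y) with payoffs (7, 12).
Now find the simultaneous Nash equilibrium.
Player 1's best replies: W→T; X→B; Y→T; Z→T.
Player 2's best replies: T→Y; M→W; B→W.
Only (T, Y) has each player best-responding; Nash payoffs (7, 12).
Sequential outcome (T, Y) coincides with the Nash profile (T, Y).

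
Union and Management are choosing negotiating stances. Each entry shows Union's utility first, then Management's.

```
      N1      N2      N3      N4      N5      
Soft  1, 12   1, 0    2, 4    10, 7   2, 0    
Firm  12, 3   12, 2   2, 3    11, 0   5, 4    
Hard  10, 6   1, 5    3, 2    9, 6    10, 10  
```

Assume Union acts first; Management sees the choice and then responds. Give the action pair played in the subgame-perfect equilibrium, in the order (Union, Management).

Solve by backward induction (Union leads).
- Soft: BR = N1, leader payoff 1.
- Firm: BR = N5, leader payoff 5.
- Hard: BR = N5, leader payoff 10.
Union's induced payoffs are 1, 5, 10, so Union commits to Hard. Subgame-perfect outcome: (Hard, N5) with payoffs (10, 10).

(Hard, N5)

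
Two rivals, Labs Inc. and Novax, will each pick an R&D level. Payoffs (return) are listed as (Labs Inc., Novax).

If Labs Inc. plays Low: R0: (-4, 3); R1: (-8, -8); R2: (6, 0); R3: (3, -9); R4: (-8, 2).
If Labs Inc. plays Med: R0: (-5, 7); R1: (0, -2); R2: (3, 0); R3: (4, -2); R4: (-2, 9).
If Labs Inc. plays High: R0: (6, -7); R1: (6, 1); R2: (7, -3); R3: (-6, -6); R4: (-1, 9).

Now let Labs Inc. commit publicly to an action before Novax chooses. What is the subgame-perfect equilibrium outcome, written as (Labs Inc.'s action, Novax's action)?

Backward induction with Labs Inc. moving first.
- Low: Novax compares 3, -8, 0, -9, 2 and picks R0; Labs Inc. would get -4.
- Med: Novax compares 7, -2, 0, -2, 9 and picks R4; Labs Inc. would get -2.
- High: Novax compares -7, 1, -3, -6, 9 and picks R4; Labs Inc. would get -1.
Maximizing over -4, -2, -1, Labs Inc. chooses High. Subgame-perfect outcome: (High, R4) with payoffs (-1, 9).

(High, R4)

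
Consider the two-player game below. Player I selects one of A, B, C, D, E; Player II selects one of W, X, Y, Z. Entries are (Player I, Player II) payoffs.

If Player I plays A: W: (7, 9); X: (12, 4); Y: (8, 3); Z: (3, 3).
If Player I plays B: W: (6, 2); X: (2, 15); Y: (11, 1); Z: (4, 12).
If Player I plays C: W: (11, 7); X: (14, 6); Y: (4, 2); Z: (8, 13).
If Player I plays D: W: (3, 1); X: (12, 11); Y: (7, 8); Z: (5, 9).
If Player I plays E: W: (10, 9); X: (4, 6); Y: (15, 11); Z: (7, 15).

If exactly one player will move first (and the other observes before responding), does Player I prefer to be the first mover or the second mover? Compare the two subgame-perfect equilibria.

If Player I leads: Player II's best replies are A→W, B→X, C→Z, D→X, E→Z; Player I's induced payoffs 7, 2, 8, 12, 7; outcome (D, X), payoffs (12, 11).
If Player II leads: Player I's best replies are W→C, X→C, Y→E, Z→C; Player II's induced payoffs 7, 6, 11, 13; outcome (C, Z), payoffs (8, 13).
Player I gets 12 moving first and 8 moving second, so Player I prefers to move first.

first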